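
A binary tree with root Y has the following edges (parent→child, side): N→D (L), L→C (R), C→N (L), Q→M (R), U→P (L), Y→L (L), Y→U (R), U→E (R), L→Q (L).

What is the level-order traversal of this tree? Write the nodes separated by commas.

Y, L, U, Q, C, P, E, M, N, D

Level-order visits nodes level by level from the root, left to right within each level.
Level 0: Y
Level 1: L, U
Level 2: Q, C, P, E
Level 3: M, N
Level 4: D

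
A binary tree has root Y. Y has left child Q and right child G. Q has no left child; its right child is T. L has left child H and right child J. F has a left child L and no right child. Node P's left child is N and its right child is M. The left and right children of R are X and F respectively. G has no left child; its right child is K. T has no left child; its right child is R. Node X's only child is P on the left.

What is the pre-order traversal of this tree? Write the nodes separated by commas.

Y, Q, T, R, X, P, N, M, F, L, H, J, G, K

Pre-order visits the node, then its left subtree, then its right subtree.
Visit Y.
At Y: go left to Q.
  Visit Q.
  At Q: no left child.
  At Q: go right to T.
    Visit T.
    At T: no left child.
    At T: go right to R.
      Visit R.
      At R: go left to X.
        Visit X.
        At X: go left to P.
          Visit P.
          At P: go left to N.
            N is a leaf — visit N.
          At P: go right to M.
            M is a leaf — visit M.
        At X: no right child.
      At R: go right to F.
        Visit F.
        At F: go left to L.
          Visit L.
          At L: go left to H.
            H is a leaf — visit H.
          At L: go right to J.
            J is a leaf — visit J.
        At F: no right child.
At Y: go right to G.
  Visit G.
  At G: no left child.
  At G: go right to K.
    K is a leaf — visit K.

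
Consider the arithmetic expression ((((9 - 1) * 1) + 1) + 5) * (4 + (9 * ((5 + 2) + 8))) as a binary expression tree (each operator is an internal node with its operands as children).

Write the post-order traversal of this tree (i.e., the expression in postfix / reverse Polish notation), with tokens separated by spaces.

9 1 - 1 * 1 + 5 + 4 9 5 2 + 8 + * + *

Post-order on an expression tree gives postfix notation: for each operator, emit left operand, right operand, then the operator.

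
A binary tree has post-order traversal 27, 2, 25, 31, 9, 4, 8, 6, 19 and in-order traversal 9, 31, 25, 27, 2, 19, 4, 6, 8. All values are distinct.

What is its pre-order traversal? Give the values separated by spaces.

The last element of post-order is the root; it splits in-order into left and right subtrees.
Root 19: left subtree has 5 nodes {9, 31, 25, 27, 2}, right has 3 {4, 6, 8}.
  Root 9: left subtree has 0 nodes { }, right has 4 {31, 25, 27, 2}.
    Root 31: left subtree has 0 nodes { }, right has 3 {25, 27, 2}.
      Root 25: left subtree has 0 nodes { }, right has 2 {27, 2}.
        Root 2: left subtree has 1 node {27}, right has 0 { }.
  Root 6: left subtree has 1 node {4}, right has 1 {8}.

19 9 31 25 2 27 6 4 8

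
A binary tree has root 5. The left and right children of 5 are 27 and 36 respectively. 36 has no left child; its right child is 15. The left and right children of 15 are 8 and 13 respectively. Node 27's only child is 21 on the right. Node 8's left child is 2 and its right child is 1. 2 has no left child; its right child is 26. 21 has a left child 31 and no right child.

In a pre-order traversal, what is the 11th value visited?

Pre-order visits the node, then its left subtree, then its right subtree.
Visit 5.
At 5: go left to 27.
  Visit 27.
  At 27: no left child.
  At 27: go right to 21.
    Visit 21.
    At 21: go left to 31.
      31 is a leaf — visit 31.
    At 21: no right child.
At 5: go right to 36.
  Visit 36.
  At 36: no left child.
  At 36: go right to 15.
    Visit 15.
    At 15: go left to 8.
      Visit 8.
      At 8: go left to 2.
        Visit 2.
        At 2: no left child.
        At 2: go right to 26.
          26 is a leaf — visit 26.
      At 8: go right to 1.
        1 is a leaf — visit 1.
    At 15: go right to 13.
      13 is a leaf — visit 13.
Full pre-order sequence: 5, 27, 21, 31, 36, 15, 8, 2, 26, 1, 13.

13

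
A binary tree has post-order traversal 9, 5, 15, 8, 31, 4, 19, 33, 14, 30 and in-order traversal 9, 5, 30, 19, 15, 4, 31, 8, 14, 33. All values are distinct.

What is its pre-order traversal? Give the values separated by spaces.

The last element of post-order is the root; it splits in-order into left and right subtrees.
Root 30: left subtree has 2 nodes {9, 5}, right has 7 {19, 15, 4, 31, 8, 14, 33}.
  Root 5: left subtree has 1 node {9}, right has 0 { }.
  Root 14: left subtree has 5 nodes {19, 15, 4, 31, 8}, right has 1 {33}.
    Root 19: left subtree has 0 nodes { }, right has 4 {15, 4, 31, 8}.
      Root 4: left subtree has 1 node {15}, right has 2 {31, 8}.
        Root 31: left subtree has 0 nodes { }, right has 1 {8}.

30 5 9 14 19 4 15 31 8 33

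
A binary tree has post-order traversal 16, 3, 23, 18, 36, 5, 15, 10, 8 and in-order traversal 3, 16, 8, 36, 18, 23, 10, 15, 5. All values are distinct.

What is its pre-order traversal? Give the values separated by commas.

8, 3, 16, 10, 36, 18, 23, 15, 5

The last element of post-order is the root; it splits in-order into left and right subtrees.
Root 8: left subtree has 2 nodes {3, 16}, right has 6 {36, 18, 23, 10, 15, 5}.
  Root 3: left subtree has 0 nodes { }, right has 1 {16}.
  Root 10: left subtree has 3 nodes {36, 18, 23}, right has 2 {15, 5}.
    Root 36: left subtree has 0 nodes { }, right has 2 {18, 23}.
      Root 18: left subtree has 0 nodes { }, right has 1 {23}.
    Root 15: left subtree has 0 nodes { }, right has 1 {5}.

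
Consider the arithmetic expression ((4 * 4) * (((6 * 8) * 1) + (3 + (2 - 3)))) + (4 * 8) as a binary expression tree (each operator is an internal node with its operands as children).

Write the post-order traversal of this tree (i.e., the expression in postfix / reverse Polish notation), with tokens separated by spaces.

4 4 * 6 8 * 1 * 3 2 3 - + + * 4 8 * +

Post-order on an expression tree gives postfix notation: for each operator, emit left operand, right operand, then the operator.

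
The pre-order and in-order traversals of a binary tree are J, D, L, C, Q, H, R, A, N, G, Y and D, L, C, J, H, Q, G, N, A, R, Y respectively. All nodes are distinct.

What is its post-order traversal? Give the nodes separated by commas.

The first element of pre-order is the root; it splits in-order into left and right subtrees.
Root J: left subtree has 3 nodes {D, L, C}, right has 7 {H, Q, G, N, A, R, Y}.
  Root D: left subtree has 0 nodes { }, right has 2 {L, C}.
    Root L: left subtree has 0 nodes { }, right has 1 {C}.
  Root Q: left subtree has 1 node {H}, right has 5 {G, N, A, R, Y}.
    Root R: left subtree has 3 nodes {G, N, A}, right has 1 {Y}.
      Root A: left subtree has 2 nodes {G, N}, right has 0 { }.
        Root N: left subtree has 1 node {G}, right has 0 { }.

C, L, D, H, G, N, A, Y, R, Q, J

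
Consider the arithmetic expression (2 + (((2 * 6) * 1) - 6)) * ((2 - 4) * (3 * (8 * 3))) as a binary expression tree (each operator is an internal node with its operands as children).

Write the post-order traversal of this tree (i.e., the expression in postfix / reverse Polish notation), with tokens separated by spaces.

2 2 6 * 1 * 6 - + 2 4 - 3 8 3 * * * *

Post-order on an expression tree gives postfix notation: for each operator, emit left operand, right operand, then the operator.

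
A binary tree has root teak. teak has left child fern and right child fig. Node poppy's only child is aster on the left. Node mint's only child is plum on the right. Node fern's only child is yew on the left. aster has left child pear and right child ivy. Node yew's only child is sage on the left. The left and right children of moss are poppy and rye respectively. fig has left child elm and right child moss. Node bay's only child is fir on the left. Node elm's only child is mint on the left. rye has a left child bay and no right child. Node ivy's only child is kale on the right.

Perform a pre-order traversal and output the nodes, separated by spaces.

Pre-order visits the node, then its left subtree, then its right subtree.
Visit teak.
At teak: go left to fern.
  Visit fern.
  At fern: go left to yew.
    Visit yew.
    At yew: go left to sage.
      sage is a leaf — visit sage.
    At yew: no right child.
  At fern: no right child.
At teak: go right to fig.
  Visit fig.
  At fig: go left to elm.
    Visit elm.
    At elm: go left to mint.
      Visit mint.
      At mint: no left child.
      At mint: go right to plum.
        plum is a leaf — visit plum.
    At elm: no right child.
  At fig: go right to moss.
    Visit moss.
    At moss: go left to poppy.
      Visit poppy.
      At poppy: go left to aster.
        Visit aster.
        At aster: go left to pear.
          pear is a leaf — visit pear.
        At aster: go right to ivy.
          Visit ivy.
          At ivy: no left child.
          At ivy: go right to kale.
            kale is a leaf — visit kale.
      At poppy: no right child.
    At moss: go right to rye.
      Visit rye.
      At rye: go left to bay.
        Visit bay.
        At bay: go left to fir.
          fir is a leaf — visit fir.
        At bay: no right child.
      At rye: no right child.

teak fern yew sage fig elm mint plum moss poppy aster pear ivy kale rye bay fir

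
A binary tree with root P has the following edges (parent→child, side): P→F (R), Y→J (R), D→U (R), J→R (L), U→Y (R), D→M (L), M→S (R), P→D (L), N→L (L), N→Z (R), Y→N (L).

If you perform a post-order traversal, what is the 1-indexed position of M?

2

Post-order visits the left subtree, then the right subtree, then the node.
At P: go left to D.
  At D: go left to M.
    At M: no left child.
    At M: go right to S.
      S is a leaf — visit S.
    Visit M.
  At D: go right to U.
    At U: no left child.
    At U: go right to Y.
      At Y: go left to N.
        At N: go left to L.
          L is a leaf — visit L.
        At N: go right to Z.
          Z is a leaf — visit Z.
        Visit N.
      At Y: go right to J.
        At J: go left to R.
          R is a leaf — visit R.
        At J: no right child.
        Visit J.
      Visit Y.
    Visit U.
  Visit D.
At P: go right to F.
  F is a leaf — visit F.
Visit P.
Full post-order sequence: S, M, L, Z, N, R, J, Y, U, D, F, P.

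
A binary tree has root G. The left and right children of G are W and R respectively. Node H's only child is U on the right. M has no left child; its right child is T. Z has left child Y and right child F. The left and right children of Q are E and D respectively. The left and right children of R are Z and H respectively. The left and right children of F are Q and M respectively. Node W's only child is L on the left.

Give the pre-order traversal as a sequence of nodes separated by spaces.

G W L R Z Y F Q E D M T H U

Pre-order visits the node, then its left subtree, then its right subtree.
Visit G.
At G: go left to W.
  Visit W.
  At W: go left to L.
    L is a leaf — visit L.
  At W: no right child.
At G: go right to R.
  Visit R.
  At R: go left to Z.
    Visit Z.
    At Z: go left to Y.
      Y is a leaf — visit Y.
    At Z: go right to F.
      Visit F.
      At F: go left to Q.
        Visit Q.
        At Q: go left to E.
          E is a leaf — visit E.
        At Q: go right to D.
          D is a leaf — visit D.
      At F: go right to M.
        Visit M.
        At M: no left child.
        At M: go right to T.
          T is a leaf — visit T.
  At R: go right to H.
    Visit H.
    At H: no left child.
    At H: go right to U.
      U is a leaf — visit U.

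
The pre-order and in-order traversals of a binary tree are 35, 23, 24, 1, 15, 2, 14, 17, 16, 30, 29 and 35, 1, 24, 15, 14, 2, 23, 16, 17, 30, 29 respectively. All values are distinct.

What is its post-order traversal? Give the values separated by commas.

1, 14, 2, 15, 24, 16, 29, 30, 17, 23, 35

The first element of pre-order is the root; it splits in-order into left and right subtrees.
Root 35: left subtree has 0 nodes { }, right has 10 {1, 24, 15, 14, 2, 23, 16, 17, 30, 29}.
  Root 23: left subtree has 5 nodes {1, 24, 15, 14, 2}, right has 4 {16, 17, 30, 29}.
    Root 24: left subtree has 1 node {1}, right has 3 {15, 14, 2}.
      Root 15: left subtree has 0 nodes { }, right has 2 {14, 2}.
        Root 2: left subtree has 1 node {14}, right has 0 { }.
    Root 17: left subtree has 1 node {16}, right has 2 {30, 29}.
      Root 30: left subtree has 0 nodes { }, right has 1 {29}.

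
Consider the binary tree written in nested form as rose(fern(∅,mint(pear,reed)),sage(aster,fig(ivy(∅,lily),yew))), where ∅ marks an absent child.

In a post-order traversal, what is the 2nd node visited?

reed

Post-order visits the left subtree, then the right subtree, then the node.
At rose: go left to fern.
  At fern: no left child.
  At fern: go right to mint.
    At mint: go left to pear.
      pear is a leaf — visit pear.
    At mint: go right to reed.
      reed is a leaf — visit reed.
    Visit mint.
  Visit fern.
At rose: go right to sage.
  At sage: go left to aster.
    aster is a leaf — visit aster.
  At sage: go right to fig.
    At fig: go left to ivy.
      At ivy: no left child.
      At ivy: go right to lily.
        lily is a leaf — visit lily.
      Visit ivy.
    At fig: go right to yew.
      yew is a leaf — visit yew.
    Visit fig.
  Visit sage.
Visit rose.
Full post-order sequence: pear, reed, mint, fern, aster, lily, ivy, yew, fig, sage, rose.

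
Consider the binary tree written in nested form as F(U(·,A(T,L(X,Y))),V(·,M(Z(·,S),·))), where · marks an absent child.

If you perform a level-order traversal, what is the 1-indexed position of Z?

8

Level-order visits nodes level by level from the root, left to right within each level.
Level 0: F
Level 1: U, V
Level 2: A, M
Level 3: T, L, Z
Level 4: X, Y, S
Full level-order sequence: F, U, V, A, M, T, L, Z, X, Y, S.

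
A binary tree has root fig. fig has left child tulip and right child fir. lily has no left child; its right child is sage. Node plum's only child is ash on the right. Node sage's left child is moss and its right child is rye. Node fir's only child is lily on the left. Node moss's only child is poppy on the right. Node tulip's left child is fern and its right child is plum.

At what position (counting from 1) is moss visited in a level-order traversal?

9

Level-order visits nodes level by level from the root, left to right within each level.
Level 0: fig
Level 1: tulip, fir
Level 2: fern, plum, lily
Level 3: ash, sage
Level 4: moss, rye
Level 5: poppy
Full level-order sequence: fig, tulip, fir, fern, plum, lily, ash, sage, moss, rye, poppy.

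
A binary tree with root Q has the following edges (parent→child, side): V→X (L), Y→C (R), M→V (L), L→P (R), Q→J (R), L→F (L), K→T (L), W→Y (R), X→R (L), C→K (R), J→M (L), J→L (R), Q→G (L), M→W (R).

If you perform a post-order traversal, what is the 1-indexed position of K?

6

Post-order visits the left subtree, then the right subtree, then the node.
At Q: go left to G.
  G is a leaf — visit G.
At Q: go right to J.
  At J: go left to M.
    At M: go left to V.
      At V: go left to X.
        At X: go left to R.
          R is a leaf — visit R.
        At X: no right child.
        Visit X.
      At V: no right child.
      Visit V.
    At M: go right to W.
      At W: no left child.
      At W: go right to Y.
        At Y: no left child.
        At Y: go right to C.
          At C: no left child.
          At C: go right to K.
            At K: go left to T.
              T is a leaf — visit T.
            At K: no right child.
            Visit K.
          Visit C.
        Visit Y.
      Visit W.
    Visit M.
  At J: go right to L.
    At L: go left to F.
      F is a leaf — visit F.
    At L: go right to P.
      P is a leaf — visit P.
    Visit L.
  Visit J.
Visit Q.
Full post-order sequence: G, R, X, V, T, K, C, Y, W, M, F, P, L, J, Q.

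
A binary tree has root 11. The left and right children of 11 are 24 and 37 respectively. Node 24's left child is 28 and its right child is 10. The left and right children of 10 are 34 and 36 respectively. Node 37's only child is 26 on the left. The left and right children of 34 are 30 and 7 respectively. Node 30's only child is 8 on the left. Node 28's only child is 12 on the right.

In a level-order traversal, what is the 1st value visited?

11

Level-order visits nodes level by level from the root, left to right within each level.
Level 0: 11
Level 1: 24, 37
Level 2: 28, 10, 26
Level 3: 12, 34, 36
Level 4: 30, 7
Level 5: 8
Full level-order sequence: 11, 24, 37, 28, 10, 26, 12, 34, 36, 30, 7, 8.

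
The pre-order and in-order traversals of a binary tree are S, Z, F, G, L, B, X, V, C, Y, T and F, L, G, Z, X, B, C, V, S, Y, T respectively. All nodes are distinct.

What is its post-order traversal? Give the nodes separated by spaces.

L G F X C V B Z T Y S

The first element of pre-order is the root; it splits in-order into left and right subtrees.
Root S: left subtree has 8 nodes {F, L, G, Z, X, B, C, V}, right has 2 {Y, T}.
  Root Z: left subtree has 3 nodes {F, L, G}, right has 4 {X, B, C, V}.
    Root F: left subtree has 0 nodes { }, right has 2 {L, G}.
      Root G: left subtree has 1 node {L}, right has 0 { }.
    Root B: left subtree has 1 node {X}, right has 2 {C, V}.
      Root V: left subtree has 1 node {C}, right has 0 { }.
  Root Y: left subtree has 0 nodes { }, right has 1 {T}.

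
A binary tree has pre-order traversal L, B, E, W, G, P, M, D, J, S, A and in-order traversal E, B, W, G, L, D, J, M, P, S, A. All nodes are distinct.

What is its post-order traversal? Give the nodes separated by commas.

The first element of pre-order is the root; it splits in-order into left and right subtrees.
Root L: left subtree has 4 nodes {E, B, W, G}, right has 6 {D, J, M, P, S, A}.
  Root B: left subtree has 1 node {E}, right has 2 {W, G}.
    Root W: left subtree has 0 nodes { }, right has 1 {G}.
  Root P: left subtree has 3 nodes {D, J, M}, right has 2 {S, A}.
    Root M: left subtree has 2 nodes {D, J}, right has 0 { }.
      Root D: left subtree has 0 nodes { }, right has 1 {J}.
    Root S: left subtree has 0 nodes { }, right has 1 {A}.

E, G, W, B, J, D, M, A, S, P, L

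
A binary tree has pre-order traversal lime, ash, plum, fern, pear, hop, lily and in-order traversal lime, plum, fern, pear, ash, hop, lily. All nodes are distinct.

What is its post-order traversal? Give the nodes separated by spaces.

The first element of pre-order is the root; it splits in-order into left and right subtrees.
Root lime: left subtree has 0 nodes { }, right has 6 {plum, fern, pear, ash, hop, lily}.
  Root ash: left subtree has 3 nodes {plum, fern, pear}, right has 2 {hop, lily}.
    Root plum: left subtree has 0 nodes { }, right has 2 {fern, pear}.
      Root fern: left subtree has 0 nodes { }, right has 1 {pear}.
    Root hop: left subtree has 0 nodes { }, right has 1 {lily}.

pear fern plum lily hop ash lime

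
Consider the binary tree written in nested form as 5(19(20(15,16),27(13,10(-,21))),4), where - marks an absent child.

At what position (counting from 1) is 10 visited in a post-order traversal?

6

Post-order visits the left subtree, then the right subtree, then the node.
At 5: go left to 19.
  At 19: go left to 20.
    At 20: go left to 15.
      15 is a leaf — visit 15.
    At 20: go right to 16.
      16 is a leaf — visit 16.
    Visit 20.
  At 19: go right to 27.
    At 27: go left to 13.
      13 is a leaf — visit 13.
    At 27: go right to 10.
      At 10: no left child.
      At 10: go right to 21.
        21 is a leaf — visit 21.
      Visit 10.
    Visit 27.
  Visit 19.
At 5: go right to 4.
  4 is a leaf — visit 4.
Visit 5.
Full post-order sequence: 15, 16, 20, 13, 21, 10, 27, 19, 4, 5.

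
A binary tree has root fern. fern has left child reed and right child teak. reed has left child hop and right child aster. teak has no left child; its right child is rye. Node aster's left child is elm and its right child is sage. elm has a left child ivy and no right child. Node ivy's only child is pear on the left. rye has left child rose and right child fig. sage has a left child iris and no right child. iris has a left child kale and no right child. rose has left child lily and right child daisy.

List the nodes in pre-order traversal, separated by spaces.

fern reed hop aster elm ivy pear sage iris kale teak rye rose lily daisy fig

Pre-order visits the node, then its left subtree, then its right subtree.
Visit fern.
At fern: go left to reed.
  Visit reed.
  At reed: go left to hop.
    hop is a leaf — visit hop.
  At reed: go right to aster.
    Visit aster.
    At aster: go left to elm.
      Visit elm.
      At elm: go left to ivy.
        Visit ivy.
        At ivy: go left to pear.
          pear is a leaf — visit pear.
        At ivy: no right child.
      At elm: no right child.
    At aster: go right to sage.
      Visit sage.
      At sage: go left to iris.
        Visit iris.
        At iris: go left to kale.
          kale is a leaf — visit kale.
        At iris: no right child.
      At sage: no right child.
At fern: go right to teak.
  Visit teak.
  At teak: no left child.
  At teak: go right to rye.
    Visit rye.
    At rye: go left to rose.
      Visit rose.
      At rose: go left to lily.
        lily is a leaf — visit lily.
      At rose: go right to daisy.
        daisy is a leaf — visit daisy.
    At rye: go right to fig.
      fig is a leaf — visit fig.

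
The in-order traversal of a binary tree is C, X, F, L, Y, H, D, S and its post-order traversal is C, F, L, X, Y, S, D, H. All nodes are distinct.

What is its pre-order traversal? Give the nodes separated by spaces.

The last element of post-order is the root; it splits in-order into left and right subtrees.
Root H: left subtree has 5 nodes {C, X, F, L, Y}, right has 2 {D, S}.
  Root Y: left subtree has 4 nodes {C, X, F, L}, right has 0 { }.
    Root X: left subtree has 1 node {C}, right has 2 {F, L}.
      Root L: left subtree has 1 node {F}, right has 0 { }.
  Root D: left subtree has 0 nodes { }, right has 1 {S}.

H Y X C L F D S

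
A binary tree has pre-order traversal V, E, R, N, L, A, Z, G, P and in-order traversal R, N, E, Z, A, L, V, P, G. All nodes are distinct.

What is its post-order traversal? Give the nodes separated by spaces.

The first element of pre-order is the root; it splits in-order into left and right subtrees.
Root V: left subtree has 6 nodes {R, N, E, Z, A, L}, right has 2 {P, G}.
  Root E: left subtree has 2 nodes {R, N}, right has 3 {Z, A, L}.
    Root R: left subtree has 0 nodes { }, right has 1 {N}.
    Root L: left subtree has 2 nodes {Z, A}, right has 0 { }.
      Root A: left subtree has 1 node {Z}, right has 0 { }.
  Root G: left subtree has 1 node {P}, right has 0 { }.

N R Z A L E P G V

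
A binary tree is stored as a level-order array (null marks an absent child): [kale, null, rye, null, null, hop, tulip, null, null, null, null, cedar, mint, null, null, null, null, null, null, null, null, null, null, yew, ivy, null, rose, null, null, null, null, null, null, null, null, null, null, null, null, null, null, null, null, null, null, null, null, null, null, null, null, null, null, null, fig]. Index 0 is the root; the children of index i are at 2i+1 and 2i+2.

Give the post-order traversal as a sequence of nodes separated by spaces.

yew ivy cedar fig rose mint hop tulip rye kale

Post-order visits the left subtree, then the right subtree, then the node.
At kale: no left child.
At kale: go right to rye.
  At rye: go left to hop.
    At hop: go left to cedar.
      At cedar: go left to yew.
        yew is a leaf — visit yew.
      At cedar: go right to ivy.
        ivy is a leaf — visit ivy.
      Visit cedar.
    At hop: go right to mint.
      At mint: no left child.
      At mint: go right to rose.
        At rose: no left child.
        At rose: go right to fig.
          fig is a leaf — visit fig.
        Visit rose.
      Visit mint.
    Visit hop.
  At rye: go right to tulip.
    tulip is a leaf — visit tulip.
  Visit rye.
Visit kale.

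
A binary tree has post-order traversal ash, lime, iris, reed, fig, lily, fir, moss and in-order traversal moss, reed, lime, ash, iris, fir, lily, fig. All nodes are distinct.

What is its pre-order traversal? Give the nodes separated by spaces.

moss fir reed iris lime ash lily fig

The last element of post-order is the root; it splits in-order into left and right subtrees.
Root moss: left subtree has 0 nodes { }, right has 7 {reed, lime, ash, iris, fir, lily, fig}.
  Root fir: left subtree has 4 nodes {reed, lime, ash, iris}, right has 2 {lily, fig}.
    Root reed: left subtree has 0 nodes { }, right has 3 {lime, ash, iris}.
      Root iris: left subtree has 2 nodes {lime, ash}, right has 0 { }.
        Root lime: left subtree has 0 nodes { }, right has 1 {ash}.
    Root lily: left subtree has 0 nodes { }, right has 1 {fig}.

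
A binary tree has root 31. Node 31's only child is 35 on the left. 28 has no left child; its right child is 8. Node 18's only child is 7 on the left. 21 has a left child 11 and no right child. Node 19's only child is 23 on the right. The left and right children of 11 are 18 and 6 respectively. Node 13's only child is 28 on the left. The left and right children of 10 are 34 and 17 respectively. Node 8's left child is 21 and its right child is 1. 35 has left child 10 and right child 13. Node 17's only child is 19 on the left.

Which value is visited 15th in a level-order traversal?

Level-order visits nodes level by level from the root, left to right within each level.
Level 0: 31
Level 1: 35
Level 2: 10, 13
Level 3: 34, 17, 28
Level 4: 19, 8
Level 5: 23, 21, 1
Level 6: 11
Level 7: 18, 6
Level 8: 7
Full level-order sequence: 31, 35, 10, 13, 34, 17, 28, 19, 8, 23, 21, 1, 11, 18, 6, 7.

6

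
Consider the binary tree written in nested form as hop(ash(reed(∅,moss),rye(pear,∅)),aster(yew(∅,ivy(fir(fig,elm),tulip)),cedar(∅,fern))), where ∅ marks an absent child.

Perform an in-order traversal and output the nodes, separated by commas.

reed, moss, ash, pear, rye, hop, yew, fig, fir, elm, ivy, tulip, aster, cedar, fern

In-order visits the left subtree, then the node, then the right subtree.
At hop: go left to ash.
  At ash: go left to reed.
    At reed: no left child.
    Visit reed.
    At reed: go right to moss.
      moss is a leaf — visit moss.
  Visit ash.
  At ash: go right to rye.
    At rye: go left to pear.
      pear is a leaf — visit pear.
    Visit rye.
    At rye: no right child.
Visit hop.
At hop: go right to aster.
  At aster: go left to yew.
    At yew: no left child.
    Visit yew.
    At yew: go right to ivy.
      At ivy: go left to fir.
        At fir: go left to fig.
          fig is a leaf — visit fig.
        Visit fir.
        At fir: go right to elm.
          elm is a leaf — visit elm.
      Visit ivy.
      At ivy: go right to tulip.
        tulip is a leaf — visit tulip.
  Visit aster.
  At aster: go right to cedar.
    At cedar: no left child.
    Visit cedar.
    At cedar: go right to fern.
      fern is a leaf — visit fern.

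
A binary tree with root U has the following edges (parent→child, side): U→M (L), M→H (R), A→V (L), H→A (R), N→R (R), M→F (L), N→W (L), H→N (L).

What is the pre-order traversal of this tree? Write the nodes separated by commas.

Pre-order visits the node, then its left subtree, then its right subtree.
Visit U.
At U: go left to M.
  Visit M.
  At M: go left to F.
    F is a leaf — visit F.
  At M: go right to H.
    Visit H.
    At H: go left to N.
      Visit N.
      At N: go left to W.
        W is a leaf — visit W.
      At N: go right to R.
        R is a leaf — visit R.
    At H: go right to A.
      Visit A.
      At A: go left to V.
        V is a leaf — visit V.
      At A: no right child.
At U: no right child.

U, M, F, H, N, W, R, A, V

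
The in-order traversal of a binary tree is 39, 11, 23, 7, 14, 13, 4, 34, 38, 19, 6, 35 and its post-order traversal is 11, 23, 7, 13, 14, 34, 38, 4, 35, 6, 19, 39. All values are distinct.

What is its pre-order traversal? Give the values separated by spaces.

The last element of post-order is the root; it splits in-order into left and right subtrees.
Root 39: left subtree has 0 nodes { }, right has 11 {11, 23, 7, 14, 13, 4, 34, 38, 19, 6, 35}.
  Root 19: left subtree has 8 nodes {11, 23, 7, 14, 13, 4, 34, 38}, right has 2 {6, 35}.
    Root 4: left subtree has 5 nodes {11, 23, 7, 14, 13}, right has 2 {34, 38}.
      Root 14: left subtree has 3 nodes {11, 23, 7}, right has 1 {13}.
        Root 7: left subtree has 2 nodes {11, 23}, right has 0 { }.
          Root 23: left subtree has 1 node {11}, right has 0 { }.
      Root 38: left subtree has 1 node {34}, right has 0 { }.
    Root 6: left subtree has 0 nodes { }, right has 1 {35}.

39 19 4 14 7 23 11 13 38 34 6 35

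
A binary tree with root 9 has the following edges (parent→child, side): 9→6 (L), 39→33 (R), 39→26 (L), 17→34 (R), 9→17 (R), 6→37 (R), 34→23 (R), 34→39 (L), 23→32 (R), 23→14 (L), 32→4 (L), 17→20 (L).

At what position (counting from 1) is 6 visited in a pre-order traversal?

Pre-order visits the node, then its left subtree, then its right subtree.
Visit 9.
At 9: go left to 6.
  Visit 6.
  At 6: no left child.
  At 6: go right to 37.
    37 is a leaf — visit 37.
At 9: go right to 17.
  Visit 17.
  At 17: go left to 20.
    20 is a leaf — visit 20.
  At 17: go right to 34.
    Visit 34.
    At 34: go left to 39.
      Visit 39.
      At 39: go left to 26.
        26 is a leaf — visit 26.
      At 39: go right to 33.
        33 is a leaf — visit 33.
    At 34: go right to 23.
      Visit 23.
      At 23: go left to 14.
        14 is a leaf — visit 14.
      At 23: go right to 32.
        Visit 32.
        At 32: go left to 4.
          4 is a leaf — visit 4.
        At 32: no right child.
Full pre-order sequence: 9, 6, 37, 17, 20, 34, 39, 26, 33, 23, 14, 32, 4.

2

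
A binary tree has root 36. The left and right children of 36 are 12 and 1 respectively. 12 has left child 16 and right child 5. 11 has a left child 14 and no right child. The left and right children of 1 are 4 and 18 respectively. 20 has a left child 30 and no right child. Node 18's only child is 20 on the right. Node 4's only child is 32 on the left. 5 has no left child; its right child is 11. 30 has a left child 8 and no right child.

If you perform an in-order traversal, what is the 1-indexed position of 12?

In-order visits the left subtree, then the node, then the right subtree.
At 36: go left to 12.
  At 12: go left to 16.
    16 is a leaf — visit 16.
  Visit 12.
  At 12: go right to 5.
    At 5: no left child.
    Visit 5.
    At 5: go right to 11.
      At 11: go left to 14.
        14 is a leaf — visit 14.
      Visit 11.
      At 11: no right child.
Visit 36.
At 36: go right to 1.
  At 1: go left to 4.
    At 4: go left to 32.
      32 is a leaf — visit 32.
    Visit 4.
    At 4: no right child.
  Visit 1.
  At 1: go right to 18.
    At 18: no left child.
    Visit 18.
    At 18: go right to 20.
      At 20: go left to 30.
        At 30: go left to 8.
          8 is a leaf — visit 8.
        Visit 30.
        At 30: no right child.
      Visit 20.
      At 20: no right child.
Full in-order sequence: 16, 12, 5, 14, 11, 36, 32, 4, 1, 18, 8, 30, 20.

2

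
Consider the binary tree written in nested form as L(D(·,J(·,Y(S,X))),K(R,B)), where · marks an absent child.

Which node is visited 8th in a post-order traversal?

Post-order visits the left subtree, then the right subtree, then the node.
At L: go left to D.
  At D: no left child.
  At D: go right to J.
    At J: no left child.
    At J: go right to Y.
      At Y: go left to S.
        S is a leaf — visit S.
      At Y: go right to X.
        X is a leaf — visit X.
      Visit Y.
    Visit J.
  Visit D.
At L: go right to K.
  At K: go left to R.
    R is a leaf — visit R.
  At K: go right to B.
    B is a leaf — visit B.
  Visit K.
Visit L.
Full post-order sequence: S, X, Y, J, D, R, B, K, L.

K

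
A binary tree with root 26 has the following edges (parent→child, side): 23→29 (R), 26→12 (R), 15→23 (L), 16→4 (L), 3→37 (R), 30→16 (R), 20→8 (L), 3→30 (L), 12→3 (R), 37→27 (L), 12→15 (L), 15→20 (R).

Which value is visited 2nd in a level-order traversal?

Level-order visits nodes level by level from the root, left to right within each level.
Level 0: 26
Level 1: 12
Level 2: 15, 3
Level 3: 23, 20, 30, 37
Level 4: 29, 8, 16, 27
Level 5: 4
Full level-order sequence: 26, 12, 15, 3, 23, 20, 30, 37, 29, 8, 16, 27, 4.

12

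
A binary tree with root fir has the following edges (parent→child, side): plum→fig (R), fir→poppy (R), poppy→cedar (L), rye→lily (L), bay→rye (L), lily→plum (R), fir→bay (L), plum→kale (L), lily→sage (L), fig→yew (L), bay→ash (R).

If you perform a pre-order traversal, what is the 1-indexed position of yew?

9

Pre-order visits the node, then its left subtree, then its right subtree.
Visit fir.
At fir: go left to bay.
  Visit bay.
  At bay: go left to rye.
    Visit rye.
    At rye: go left to lily.
      Visit lily.
      At lily: go left to sage.
        sage is a leaf — visit sage.
      At lily: go right to plum.
        Visit plum.
        At plum: go left to kale.
          kale is a leaf — visit kale.
        At plum: go right to fig.
          Visit fig.
          At fig: go left to yew.
            yew is a leaf — visit yew.
          At fig: no right child.
    At rye: no right child.
  At bay: go right to ash.
    ash is a leaf — visit ash.
At fir: go right to poppy.
  Visit poppy.
  At poppy: go left to cedar.
    cedar is a leaf — visit cedar.
  At poppy: no right child.
Full pre-order sequence: fir, bay, rye, lily, sage, plum, kale, fig, yew, ash, poppy, cedar.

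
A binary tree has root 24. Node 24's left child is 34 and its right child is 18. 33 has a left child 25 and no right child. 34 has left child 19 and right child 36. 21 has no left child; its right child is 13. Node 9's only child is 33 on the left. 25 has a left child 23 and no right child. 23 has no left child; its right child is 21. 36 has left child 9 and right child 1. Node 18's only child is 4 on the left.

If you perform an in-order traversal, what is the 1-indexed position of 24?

11

In-order visits the left subtree, then the node, then the right subtree.
At 24: go left to 34.
  At 34: go left to 19.
    19 is a leaf — visit 19.
  Visit 34.
  At 34: go right to 36.
    At 36: go left to 9.
      At 9: go left to 33.
        At 33: go left to 25.
          At 25: go left to 23.
            At 23: no left child.
            Visit 23.
            At 23: go right to 21.
              At 21: no left child.
              Visit 21.
              At 21: go right to 13.
                13 is a leaf — visit 13.
          Visit 25.
          At 25: no right child.
        Visit 33.
        At 33: no right child.
      Visit 9.
      At 9: no right child.
    Visit 36.
    At 36: go right to 1.
      1 is a leaf — visit 1.
Visit 24.
At 24: go right to 18.
  At 18: go left to 4.
    4 is a leaf — visit 4.
  Visit 18.
  At 18: no right child.
Full in-order sequence: 19, 34, 23, 21, 13, 25, 33, 9, 36, 1, 24, 4, 18.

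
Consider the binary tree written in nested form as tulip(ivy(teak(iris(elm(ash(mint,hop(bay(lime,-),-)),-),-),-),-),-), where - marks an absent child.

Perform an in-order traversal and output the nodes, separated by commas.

In-order visits the left subtree, then the node, then the right subtree.
At tulip: go left to ivy.
  At ivy: go left to teak.
    At teak: go left to iris.
      At iris: go left to elm.
        At elm: go left to ash.
          At ash: go left to mint.
            mint is a leaf — visit mint.
          Visit ash.
          At ash: go right to hop.
            At hop: go left to bay.
              At bay: go left to lime.
                lime is a leaf — visit lime.
              Visit bay.
              At bay: no right child.
            Visit hop.
            At hop: no right child.
        Visit elm.
        At elm: no right child.
      Visit iris.
      At iris: no right child.
    Visit teak.
    At teak: no right child.
  Visit ivy.
  At ivy: no right child.
Visit tulip.
At tulip: no right child.

mint, ash, lime, bay, hop, elm, iris, teak, ivy, tulip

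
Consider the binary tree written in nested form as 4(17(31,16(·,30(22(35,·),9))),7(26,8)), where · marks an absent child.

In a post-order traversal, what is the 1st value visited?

Post-order visits the left subtree, then the right subtree, then the node.
At 4: go left to 17.
  At 17: go left to 31.
    31 is a leaf — visit 31.
  At 17: go right to 16.
    At 16: no left child.
    At 16: go right to 30.
      At 30: go left to 22.
        At 22: go left to 35.
          35 is a leaf — visit 35.
        At 22: no right child.
        Visit 22.
      At 30: go right to 9.
        9 is a leaf — visit 9.
      Visit 30.
    Visit 16.
  Visit 17.
At 4: go right to 7.
  At 7: go left to 26.
    26 is a leaf — visit 26.
  At 7: go right to 8.
    8 is a leaf — visit 8.
  Visit 7.
Visit 4.
Full post-order sequence: 31, 35, 22, 9, 30, 16, 17, 26, 8, 7, 4.

31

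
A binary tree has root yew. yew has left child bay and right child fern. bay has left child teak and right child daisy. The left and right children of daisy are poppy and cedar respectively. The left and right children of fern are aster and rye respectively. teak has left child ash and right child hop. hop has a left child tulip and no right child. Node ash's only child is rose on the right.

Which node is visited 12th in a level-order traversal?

rose

Level-order visits nodes level by level from the root, left to right within each level.
Level 0: yew
Level 1: bay, fern
Level 2: teak, daisy, aster, rye
Level 3: ash, hop, poppy, cedar
Level 4: rose, tulip
Full level-order sequence: yew, bay, fern, teak, daisy, aster, rye, ash, hop, poppy, cedar, rose, tulip.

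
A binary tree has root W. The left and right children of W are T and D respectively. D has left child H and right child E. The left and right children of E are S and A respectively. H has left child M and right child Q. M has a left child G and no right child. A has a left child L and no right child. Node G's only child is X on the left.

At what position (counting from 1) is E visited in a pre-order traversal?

9

Pre-order visits the node, then its left subtree, then its right subtree.
Visit W.
At W: go left to T.
  T is a leaf — visit T.
At W: go right to D.
  Visit D.
  At D: go left to H.
    Visit H.
    At H: go left to M.
      Visit M.
      At M: go left to G.
        Visit G.
        At G: go left to X.
          X is a leaf — visit X.
        At G: no right child.
      At M: no right child.
    At H: go right to Q.
      Q is a leaf — visit Q.
  At D: go right to E.
    Visit E.
    At E: go left to S.
      S is a leaf — visit S.
    At E: go right to A.
      Visit A.
      At A: go left to L.
        L is a leaf — visit L.
      At A: no right child.
Full pre-order sequence: W, T, D, H, M, G, X, Q, E, S, A, L.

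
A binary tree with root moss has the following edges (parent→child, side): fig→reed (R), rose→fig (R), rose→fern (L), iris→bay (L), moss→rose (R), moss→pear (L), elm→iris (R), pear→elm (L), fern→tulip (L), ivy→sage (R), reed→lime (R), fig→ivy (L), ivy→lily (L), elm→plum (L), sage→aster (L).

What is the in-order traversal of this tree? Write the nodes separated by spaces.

In-order visits the left subtree, then the node, then the right subtree.
At moss: go left to pear.
  At pear: go left to elm.
    At elm: go left to plum.
      plum is a leaf — visit plum.
    Visit elm.
    At elm: go right to iris.
      At iris: go left to bay.
        bay is a leaf — visit bay.
      Visit iris.
      At iris: no right child.
  Visit pear.
  At pear: no right child.
Visit moss.
At moss: go right to rose.
  At rose: go left to fern.
    At fern: go left to tulip.
      tulip is a leaf — visit tulip.
    Visit fern.
    At fern: no right child.
  Visit rose.
  At rose: go right to fig.
    At fig: go left to ivy.
      At ivy: go left to lily.
        lily is a leaf — visit lily.
      Visit ivy.
      At ivy: go right to sage.
        At sage: go left to aster.
          aster is a leaf — visit aster.
        Visit sage.
        At sage: no right child.
    Visit fig.
    At fig: go right to reed.
      At reed: no left child.
      Visit reed.
      At reed: go right to lime.
        lime is a leaf — visit lime.

plum elm bay iris pear moss tulip fern rose lily ivy aster sage fig reed lime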